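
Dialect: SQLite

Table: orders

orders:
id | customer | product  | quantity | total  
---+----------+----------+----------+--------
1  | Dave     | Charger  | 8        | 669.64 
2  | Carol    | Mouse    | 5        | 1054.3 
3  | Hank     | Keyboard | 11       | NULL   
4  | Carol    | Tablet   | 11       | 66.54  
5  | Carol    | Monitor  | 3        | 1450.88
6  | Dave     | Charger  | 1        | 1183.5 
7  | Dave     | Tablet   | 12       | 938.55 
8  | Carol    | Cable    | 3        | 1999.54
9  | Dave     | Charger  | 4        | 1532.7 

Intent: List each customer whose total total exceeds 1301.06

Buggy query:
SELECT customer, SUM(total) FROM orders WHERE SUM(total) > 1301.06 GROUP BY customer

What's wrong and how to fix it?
Bug: WHERE runs before GROUP BY, so aggregates aren't available there

Fix: Use HAVING (which filters groups after aggregation) instead of WHERE

Corrected query:
SELECT customer, SUM(total) FROM orders GROUP BY customer HAVING SUM(total) > 1301.06

Result:
customer | SUM(total)
---------+-----------
Carol    | 4571.26   
Dave     | 4324.39   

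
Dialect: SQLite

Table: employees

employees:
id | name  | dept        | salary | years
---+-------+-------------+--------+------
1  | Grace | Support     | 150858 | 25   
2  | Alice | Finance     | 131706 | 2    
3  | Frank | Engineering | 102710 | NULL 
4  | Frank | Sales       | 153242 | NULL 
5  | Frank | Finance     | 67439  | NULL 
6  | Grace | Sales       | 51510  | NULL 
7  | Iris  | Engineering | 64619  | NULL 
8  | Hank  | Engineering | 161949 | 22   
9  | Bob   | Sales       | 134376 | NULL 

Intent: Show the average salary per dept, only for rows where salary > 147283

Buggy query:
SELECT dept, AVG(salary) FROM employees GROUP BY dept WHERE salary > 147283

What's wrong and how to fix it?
Bug: Row-level WHERE must come before GROUP BY in the clause order

Fix: Place WHERE between FROM and GROUP BY

Corrected query:
SELECT dept, AVG(salary) FROM employees WHERE salary > 147283 GROUP BY dept

Result:
dept        | AVG(salary)
------------+------------
Engineering | 161949     
Sales       | 153242     
Support     | 150858     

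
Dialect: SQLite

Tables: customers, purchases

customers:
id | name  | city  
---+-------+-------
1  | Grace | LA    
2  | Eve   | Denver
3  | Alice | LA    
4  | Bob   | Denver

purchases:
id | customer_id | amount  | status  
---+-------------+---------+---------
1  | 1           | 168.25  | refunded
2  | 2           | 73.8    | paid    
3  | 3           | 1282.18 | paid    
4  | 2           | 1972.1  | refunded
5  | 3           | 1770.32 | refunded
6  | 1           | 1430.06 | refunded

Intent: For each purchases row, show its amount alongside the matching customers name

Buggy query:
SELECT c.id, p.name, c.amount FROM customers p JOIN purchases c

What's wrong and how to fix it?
Bug: JOIN with no ON clause produces a cartesian product; every purchases row pairs with every customers row

Fix: Specify the join condition linking the foreign key to the parent id

Corrected query:
SELECT c.id, p.name, c.amount FROM customers p JOIN purchases c ON c.customer_id = p.id

Result:
id | name  | amount 
---+-------+--------
1  | Grace | 168.25 
2  | Eve   | 73.8   
3  | Alice | 1282.18
4  | Eve   | 1972.1 
5  | Alice | 1770.32
6  | Grace | 1430.06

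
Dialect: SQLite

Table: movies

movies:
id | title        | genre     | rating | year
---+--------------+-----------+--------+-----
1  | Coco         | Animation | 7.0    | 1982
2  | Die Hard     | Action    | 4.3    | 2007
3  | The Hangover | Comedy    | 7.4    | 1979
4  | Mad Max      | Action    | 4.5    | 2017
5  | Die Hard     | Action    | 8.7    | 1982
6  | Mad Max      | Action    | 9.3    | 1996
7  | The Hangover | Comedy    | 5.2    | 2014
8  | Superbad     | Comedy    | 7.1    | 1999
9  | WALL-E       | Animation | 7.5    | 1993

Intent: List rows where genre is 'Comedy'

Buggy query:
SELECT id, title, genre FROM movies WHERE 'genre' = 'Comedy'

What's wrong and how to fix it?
Bug: 'genre' in single quotes is a string literal, not the column; the comparison is literal-vs-literal and never true

Fix: Remove the quotes around the column name (or use double quotes for an identifier)

Corrected query:
SELECT id, title, genre FROM movies WHERE genre = 'Comedy'

Result:
id | title        | genre 
---+--------------+-------
3  | The Hangover | Comedy
7  | The Hangover | Comedy
8  | Superbad     | Comedy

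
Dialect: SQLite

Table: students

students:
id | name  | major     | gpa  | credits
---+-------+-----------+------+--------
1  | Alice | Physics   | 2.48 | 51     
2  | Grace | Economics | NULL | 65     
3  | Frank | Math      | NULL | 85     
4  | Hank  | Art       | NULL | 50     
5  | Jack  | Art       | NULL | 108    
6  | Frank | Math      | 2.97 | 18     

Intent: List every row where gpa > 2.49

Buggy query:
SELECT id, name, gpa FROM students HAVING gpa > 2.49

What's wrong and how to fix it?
Bug: HAVING filters the output of aggregation, but this query has no GROUP BY and no aggregate functions, so SQLite rejects it (HAVING clause on a non-aggregate query); the condition here is per row

Fix: Replace HAVING with WHERE since the condition applies to individual rows

Corrected query:
SELECT id, name, gpa FROM students WHERE gpa > 2.49

Result:
id | name  | gpa 
---+-------+-----
6  | Frank | 2.97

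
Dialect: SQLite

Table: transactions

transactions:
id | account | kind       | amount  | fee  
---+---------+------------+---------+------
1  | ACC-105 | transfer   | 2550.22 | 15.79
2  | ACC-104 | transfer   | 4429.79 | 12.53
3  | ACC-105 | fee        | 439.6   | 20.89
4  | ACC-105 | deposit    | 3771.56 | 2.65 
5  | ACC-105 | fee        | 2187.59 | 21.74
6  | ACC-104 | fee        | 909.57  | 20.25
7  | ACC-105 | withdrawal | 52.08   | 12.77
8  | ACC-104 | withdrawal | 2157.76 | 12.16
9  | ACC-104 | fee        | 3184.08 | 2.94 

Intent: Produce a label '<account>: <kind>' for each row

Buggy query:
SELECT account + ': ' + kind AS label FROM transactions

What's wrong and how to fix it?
Bug: SQLite uses || for string concatenation; + coerces text to numbers (yielding 0)

Fix: Replace + with || to concatenate text

Corrected query:
SELECT account || ': ' || kind AS label FROM transactions

Result:
label              
-------------------
ACC-105: transfer  
ACC-104: transfer  
ACC-105: fee       
ACC-105: deposit   
ACC-105: fee       
ACC-104: fee       
ACC-105: withdrawal
ACC-104: withdrawal
ACC-104: fee       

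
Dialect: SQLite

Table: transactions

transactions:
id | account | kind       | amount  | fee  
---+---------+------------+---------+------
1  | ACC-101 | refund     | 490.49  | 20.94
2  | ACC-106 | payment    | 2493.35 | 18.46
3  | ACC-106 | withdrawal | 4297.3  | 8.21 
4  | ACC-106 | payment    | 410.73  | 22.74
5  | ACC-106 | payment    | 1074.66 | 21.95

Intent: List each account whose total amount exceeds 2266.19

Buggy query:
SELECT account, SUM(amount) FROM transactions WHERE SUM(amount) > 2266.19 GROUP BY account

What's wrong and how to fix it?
Bug: Aggregate functions cannot appear in a WHERE clause

Fix: Move the aggregate condition to a HAVING clause

Corrected query:
SELECT account, SUM(amount) FROM transactions GROUP BY account HAVING SUM(amount) > 2266.19

Result:
account | SUM(amount)
--------+------------
ACC-106 | 8276.04    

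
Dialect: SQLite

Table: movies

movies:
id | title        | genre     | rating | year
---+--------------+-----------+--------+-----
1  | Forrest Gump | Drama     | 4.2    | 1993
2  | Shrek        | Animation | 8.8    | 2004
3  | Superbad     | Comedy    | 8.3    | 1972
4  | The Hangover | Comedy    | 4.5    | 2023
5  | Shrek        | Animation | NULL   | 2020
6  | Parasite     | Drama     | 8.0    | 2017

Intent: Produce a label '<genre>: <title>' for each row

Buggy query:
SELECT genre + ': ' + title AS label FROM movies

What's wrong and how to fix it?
Bug: SQLite uses || for string concatenation; + coerces text to numbers (yielding 0)

Fix: Use the || operator for string concatenation

Corrected query:
SELECT genre || ': ' || title AS label FROM movies

Result:
label               
--------------------
Drama: Forrest Gump 
Animation: Shrek    
Comedy: Superbad    
Comedy: The Hangover
Animation: Shrek    
Drama: Parasite     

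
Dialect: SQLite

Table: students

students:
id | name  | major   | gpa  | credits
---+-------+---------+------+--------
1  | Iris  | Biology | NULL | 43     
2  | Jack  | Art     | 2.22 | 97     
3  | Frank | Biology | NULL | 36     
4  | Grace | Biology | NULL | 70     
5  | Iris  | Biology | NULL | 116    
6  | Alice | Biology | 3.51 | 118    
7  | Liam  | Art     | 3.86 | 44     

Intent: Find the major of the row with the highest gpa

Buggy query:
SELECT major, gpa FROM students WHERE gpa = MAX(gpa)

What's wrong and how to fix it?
Bug: MAX(gpa) is an aggregate and cannot be used directly in WHERE

Fix: Wrap MAX in a scalar subquery so WHERE compares against a single value

Corrected query:
SELECT major, gpa FROM students WHERE gpa = (SELECT MAX(gpa) FROM students)

Result:
major | gpa 
------+-----
Art   | 3.86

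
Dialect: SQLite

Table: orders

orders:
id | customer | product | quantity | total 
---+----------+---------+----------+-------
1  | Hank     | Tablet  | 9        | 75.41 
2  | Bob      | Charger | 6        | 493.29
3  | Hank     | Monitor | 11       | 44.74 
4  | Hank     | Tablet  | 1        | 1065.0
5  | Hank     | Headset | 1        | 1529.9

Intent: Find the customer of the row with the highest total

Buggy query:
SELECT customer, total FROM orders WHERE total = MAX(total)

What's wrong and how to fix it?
Bug: WHERE is evaluated per row; an aggregate over the whole table isn't defined there

Fix: Use a subquery: WHERE total = (SELECT MAX(total) FROM orders)

Corrected query:
SELECT customer, total FROM orders WHERE total = (SELECT MAX(total) FROM orders)

Result:
customer | total 
---------+-------
Hank     | 1529.9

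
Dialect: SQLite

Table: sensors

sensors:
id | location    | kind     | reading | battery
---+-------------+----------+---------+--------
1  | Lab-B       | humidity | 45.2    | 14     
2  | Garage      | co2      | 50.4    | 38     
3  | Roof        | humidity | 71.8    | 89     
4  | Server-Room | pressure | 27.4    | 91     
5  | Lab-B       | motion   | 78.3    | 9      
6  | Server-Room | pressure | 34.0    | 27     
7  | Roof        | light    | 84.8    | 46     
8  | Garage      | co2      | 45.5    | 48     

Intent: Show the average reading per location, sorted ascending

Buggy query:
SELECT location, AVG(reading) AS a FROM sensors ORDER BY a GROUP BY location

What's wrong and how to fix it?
Bug: GROUP BY must precede ORDER BY

Fix: Reorder: SELECT … FROM … GROUP BY … ORDER BY …

Corrected query:
SELECT location, AVG(reading) AS a FROM sensors GROUP BY location ORDER BY a

Result:
location    | a    
------------+------
Server-Room | 30.7 
Garage      | 47.95
Lab-B       | 61.75
Roof        | 78.3 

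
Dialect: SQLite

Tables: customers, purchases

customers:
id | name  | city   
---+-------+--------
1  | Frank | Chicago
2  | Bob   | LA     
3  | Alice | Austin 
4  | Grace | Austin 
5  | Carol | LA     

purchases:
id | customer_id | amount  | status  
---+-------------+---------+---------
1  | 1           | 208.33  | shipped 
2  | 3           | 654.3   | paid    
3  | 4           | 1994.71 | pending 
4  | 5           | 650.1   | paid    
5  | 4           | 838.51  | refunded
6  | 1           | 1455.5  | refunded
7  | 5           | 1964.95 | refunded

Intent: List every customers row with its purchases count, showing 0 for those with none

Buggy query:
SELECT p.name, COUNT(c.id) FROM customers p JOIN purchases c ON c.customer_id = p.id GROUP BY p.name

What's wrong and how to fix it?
Bug: INNER JOIN drops customers rows that have no matching purchases rows

Fix: Switch to LEFT JOIN to retain unmatched parent rows

Corrected query:
SELECT p.name, COUNT(c.id) FROM customers p LEFT JOIN purchases c ON c.customer_id = p.id GROUP BY p.name

Result:
name  | COUNT(c.id)
------+------------
Alice | 1          
Bob   | 0          
Carol | 2          
Frank | 2          
Grace | 2          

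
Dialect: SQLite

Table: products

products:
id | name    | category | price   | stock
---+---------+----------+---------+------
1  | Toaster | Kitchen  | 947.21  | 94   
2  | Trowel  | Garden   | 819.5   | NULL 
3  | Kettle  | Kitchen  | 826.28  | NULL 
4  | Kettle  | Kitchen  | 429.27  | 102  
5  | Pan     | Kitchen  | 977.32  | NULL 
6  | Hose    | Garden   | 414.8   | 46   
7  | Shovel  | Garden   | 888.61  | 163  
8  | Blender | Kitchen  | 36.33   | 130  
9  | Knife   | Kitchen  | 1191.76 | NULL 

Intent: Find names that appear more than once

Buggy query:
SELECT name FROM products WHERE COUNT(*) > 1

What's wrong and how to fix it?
Bug: COUNT(*) is an aggregate and cannot be used in WHERE

Fix: Group first, then use HAVING for the count condition

Corrected query:
SELECT name FROM products GROUP BY name HAVING COUNT(*) > 1

Result:
name  
------
Kettle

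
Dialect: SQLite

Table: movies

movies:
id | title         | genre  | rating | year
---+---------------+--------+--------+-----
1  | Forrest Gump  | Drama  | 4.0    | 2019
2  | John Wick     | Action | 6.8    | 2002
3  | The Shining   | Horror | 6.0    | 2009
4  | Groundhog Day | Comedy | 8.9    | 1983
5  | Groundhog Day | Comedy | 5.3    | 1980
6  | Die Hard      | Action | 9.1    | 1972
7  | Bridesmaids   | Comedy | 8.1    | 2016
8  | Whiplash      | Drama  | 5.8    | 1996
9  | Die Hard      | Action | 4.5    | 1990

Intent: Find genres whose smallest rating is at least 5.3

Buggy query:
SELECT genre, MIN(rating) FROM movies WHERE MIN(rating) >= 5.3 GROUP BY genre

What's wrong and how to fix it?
Bug: MIN() in WHERE is a misuse of aggregate

Fix: Use HAVING for the per-group MIN condition

Corrected query:
SELECT genre, MIN(rating) FROM movies GROUP BY genre HAVING MIN(rating) >= 5.3

Result:
genre  | MIN(rating)
-------+------------
Comedy | 5.3        
Horror | 6          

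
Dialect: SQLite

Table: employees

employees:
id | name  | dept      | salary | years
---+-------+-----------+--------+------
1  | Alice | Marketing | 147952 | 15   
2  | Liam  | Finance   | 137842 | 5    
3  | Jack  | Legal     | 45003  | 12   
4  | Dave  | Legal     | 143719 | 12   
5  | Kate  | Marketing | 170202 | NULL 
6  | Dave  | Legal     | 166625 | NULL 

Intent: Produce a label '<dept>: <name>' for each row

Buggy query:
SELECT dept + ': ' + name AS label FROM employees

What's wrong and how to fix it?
Bug: '+' is numeric addition; on text columns SQLite converts them to 0 instead of concatenating

Fix: Use the || operator for string concatenation

Corrected query:
SELECT dept || ': ' || name AS label FROM employees

Result:
label           
----------------
Marketing: Alice
Finance: Liam   
Legal: Jack     
Legal: Dave     
Marketing: Kate 
Legal: Dave     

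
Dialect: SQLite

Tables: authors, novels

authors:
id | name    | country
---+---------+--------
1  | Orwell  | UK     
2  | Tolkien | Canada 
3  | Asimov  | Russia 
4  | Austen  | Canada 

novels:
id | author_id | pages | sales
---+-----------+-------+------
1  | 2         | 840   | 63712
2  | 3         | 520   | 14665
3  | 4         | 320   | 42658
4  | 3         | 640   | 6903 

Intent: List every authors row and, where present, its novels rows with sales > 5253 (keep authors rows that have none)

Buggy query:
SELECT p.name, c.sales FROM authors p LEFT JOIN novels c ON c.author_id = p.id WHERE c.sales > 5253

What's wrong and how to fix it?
Bug: Filtering c.sales in WHERE discards the NULL rows produced by LEFT JOIN, turning it into an inner join

Fix: Put 'c.sales > 5253' in the JOIN's ON clause instead of WHERE

Corrected query:
SELECT p.name, c.sales FROM authors p LEFT JOIN novels c ON c.author_id = p.id AND c.sales > 5253

Result:
name    | sales
--------+------
Orwell  | NULL 
Tolkien | 63712
Asimov  | 6903 
Asimov  | 14665
Austen  | 42658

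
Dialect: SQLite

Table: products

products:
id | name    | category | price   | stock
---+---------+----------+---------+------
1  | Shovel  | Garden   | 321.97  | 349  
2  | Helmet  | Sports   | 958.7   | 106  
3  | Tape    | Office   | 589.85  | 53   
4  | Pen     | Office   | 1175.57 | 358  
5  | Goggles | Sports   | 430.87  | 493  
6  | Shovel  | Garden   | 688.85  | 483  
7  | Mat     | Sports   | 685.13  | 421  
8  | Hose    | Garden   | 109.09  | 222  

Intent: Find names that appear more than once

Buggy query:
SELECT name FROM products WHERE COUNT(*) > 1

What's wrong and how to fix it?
Bug: COUNT(*) is an aggregate and cannot be used in WHERE

Fix: Group first, then use HAVING for the count condition

Corrected query:
SELECT name FROM products GROUP BY name HAVING COUNT(*) > 1

Result:
name  
------
Shovel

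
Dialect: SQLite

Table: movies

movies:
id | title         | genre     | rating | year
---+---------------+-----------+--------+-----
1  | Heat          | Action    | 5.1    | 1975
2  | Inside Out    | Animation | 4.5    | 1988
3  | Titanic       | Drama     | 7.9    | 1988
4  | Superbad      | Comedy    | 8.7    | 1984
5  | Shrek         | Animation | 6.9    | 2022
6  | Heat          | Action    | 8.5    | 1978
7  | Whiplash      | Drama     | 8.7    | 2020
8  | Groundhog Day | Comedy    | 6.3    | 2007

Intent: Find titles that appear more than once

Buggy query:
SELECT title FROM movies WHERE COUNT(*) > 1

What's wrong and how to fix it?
Bug: WHERE can't reference COUNT(*); aggregates are computed after WHERE

Fix: GROUP BY title, then filter groups with HAVING COUNT(*) > 1

Corrected query:
SELECT title FROM movies GROUP BY title HAVING COUNT(*) > 1

Result:
title
-----
Heat 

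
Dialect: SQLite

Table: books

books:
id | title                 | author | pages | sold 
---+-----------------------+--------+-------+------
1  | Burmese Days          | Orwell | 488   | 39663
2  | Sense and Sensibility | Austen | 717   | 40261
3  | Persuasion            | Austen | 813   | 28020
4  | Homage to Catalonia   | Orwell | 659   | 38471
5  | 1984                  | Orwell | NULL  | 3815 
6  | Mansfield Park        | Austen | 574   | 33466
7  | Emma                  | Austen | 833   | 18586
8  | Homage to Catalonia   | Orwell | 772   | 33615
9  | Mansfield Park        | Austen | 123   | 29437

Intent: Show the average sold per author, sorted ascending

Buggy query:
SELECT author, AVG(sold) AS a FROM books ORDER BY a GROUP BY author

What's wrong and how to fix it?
Bug: GROUP BY must precede ORDER BY

Fix: Move ORDER BY to the end, after GROUP BY

Corrected query:
SELECT author, AVG(sold) AS a FROM books GROUP BY author ORDER BY a

Result:
author | a    
-------+------
Orwell | 28891
Austen | 29954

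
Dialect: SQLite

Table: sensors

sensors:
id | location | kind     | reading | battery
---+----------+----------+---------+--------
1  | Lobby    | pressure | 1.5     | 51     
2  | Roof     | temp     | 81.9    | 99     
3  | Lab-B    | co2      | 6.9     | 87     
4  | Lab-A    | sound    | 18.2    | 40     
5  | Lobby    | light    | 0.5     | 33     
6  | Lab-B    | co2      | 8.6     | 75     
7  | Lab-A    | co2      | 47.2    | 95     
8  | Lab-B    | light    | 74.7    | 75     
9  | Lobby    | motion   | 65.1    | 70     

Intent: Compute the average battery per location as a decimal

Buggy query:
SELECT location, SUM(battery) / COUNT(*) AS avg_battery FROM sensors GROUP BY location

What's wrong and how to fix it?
Bug: Both operands are integers, so '/' performs integer division and truncates

Fix: Multiply by 1.0 (or CAST to REAL) to force floating-point division

Corrected query:
SELECT location, SUM(battery) * 1.0 / COUNT(*) AS avg_battery FROM sensors GROUP BY location

Result:
location | avg_battery
---------+------------
Lab-A    | 67.5       
Lab-B    | 79         
Lobby    | 51.333333  
Roof     | 99         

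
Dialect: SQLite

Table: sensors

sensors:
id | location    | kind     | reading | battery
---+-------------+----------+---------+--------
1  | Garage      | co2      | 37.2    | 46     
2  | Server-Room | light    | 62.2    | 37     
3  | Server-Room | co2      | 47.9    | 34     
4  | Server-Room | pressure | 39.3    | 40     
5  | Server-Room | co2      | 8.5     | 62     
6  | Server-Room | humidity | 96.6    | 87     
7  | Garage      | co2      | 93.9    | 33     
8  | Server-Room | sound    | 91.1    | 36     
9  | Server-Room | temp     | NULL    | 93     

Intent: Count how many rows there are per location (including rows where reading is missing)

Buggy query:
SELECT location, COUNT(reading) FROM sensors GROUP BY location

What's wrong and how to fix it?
Bug: COUNT(column) counts non-NULL values only; rows with NULL reading aren't counted

Fix: Replace COUNT(reading) with COUNT(*)

Corrected query:
SELECT location, COUNT(*) FROM sensors GROUP BY location

Result:
location    | COUNT(*)
------------+---------
Garage      | 2       
Server-Room | 7       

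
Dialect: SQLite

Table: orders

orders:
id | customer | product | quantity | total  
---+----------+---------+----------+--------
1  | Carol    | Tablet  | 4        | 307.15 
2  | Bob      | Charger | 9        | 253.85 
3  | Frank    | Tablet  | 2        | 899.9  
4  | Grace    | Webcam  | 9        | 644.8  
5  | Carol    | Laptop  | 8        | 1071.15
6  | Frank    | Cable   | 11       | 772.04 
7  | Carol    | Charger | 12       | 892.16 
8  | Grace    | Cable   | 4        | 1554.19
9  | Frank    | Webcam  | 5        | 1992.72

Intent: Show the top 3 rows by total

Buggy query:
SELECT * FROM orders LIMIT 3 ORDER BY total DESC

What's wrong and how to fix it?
Bug: ORDER BY cannot follow LIMIT; LIMIT is the final clause

Fix: Sort with ORDER BY, then apply LIMIT

Corrected query:
SELECT * FROM orders ORDER BY total DESC LIMIT 3

Result:
id | customer | product | quantity | total  
---+----------+---------+----------+--------
9  | Frank    | Webcam  | 5        | 1992.72
8  | Grace    | Cable   | 4        | 1554.19
5  | Carol    | Laptop  | 8        | 1071.15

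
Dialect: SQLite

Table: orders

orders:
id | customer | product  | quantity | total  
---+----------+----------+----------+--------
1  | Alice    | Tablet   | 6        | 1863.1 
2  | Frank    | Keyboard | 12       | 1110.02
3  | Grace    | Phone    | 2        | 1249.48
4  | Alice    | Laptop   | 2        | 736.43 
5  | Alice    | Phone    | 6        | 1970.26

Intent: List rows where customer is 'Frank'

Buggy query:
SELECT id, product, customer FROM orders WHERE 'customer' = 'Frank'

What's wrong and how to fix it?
Bug: Single quotes denote string literals in SQL; the column name is being compared as a constant string

Fix: Remove the quotes around the column name (or use double quotes for an identifier)

Corrected query:
SELECT id, product, customer FROM orders WHERE customer = 'Frank'

Result:
id | product  | customer
---+----------+---------
2  | Keyboard | Frank   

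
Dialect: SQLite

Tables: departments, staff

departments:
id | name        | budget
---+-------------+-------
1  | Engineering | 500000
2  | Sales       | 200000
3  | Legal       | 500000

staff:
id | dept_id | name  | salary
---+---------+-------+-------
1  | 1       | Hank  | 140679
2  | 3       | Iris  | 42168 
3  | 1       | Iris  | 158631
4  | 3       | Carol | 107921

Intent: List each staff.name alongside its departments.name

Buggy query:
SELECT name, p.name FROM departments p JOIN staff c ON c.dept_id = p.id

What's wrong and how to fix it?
Bug: Both tables have a 'name' column; the unqualified reference is ambiguous

Fix: Prefix ambiguous columns with the table alias

Corrected query:
SELECT c.name, p.name FROM departments p JOIN staff c ON c.dept_id = p.id

Result:
name  | name       
------+------------
Hank  | Engineering
Iris  | Legal      
Iris  | Engineering
Carol | Legal      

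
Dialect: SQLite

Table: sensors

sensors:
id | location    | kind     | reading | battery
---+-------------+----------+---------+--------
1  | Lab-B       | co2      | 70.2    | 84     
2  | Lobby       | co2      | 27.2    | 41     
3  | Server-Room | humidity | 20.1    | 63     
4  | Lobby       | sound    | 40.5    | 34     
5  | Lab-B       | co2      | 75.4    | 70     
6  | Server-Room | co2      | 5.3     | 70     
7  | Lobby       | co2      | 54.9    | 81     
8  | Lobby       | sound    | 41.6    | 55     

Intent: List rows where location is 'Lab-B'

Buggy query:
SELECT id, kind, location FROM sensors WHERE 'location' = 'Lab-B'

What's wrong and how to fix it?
Bug: 'location' in single quotes is a string literal, not the column; the comparison is literal-vs-literal and never true

Fix: Remove the quotes around the column name (or use double quotes for an identifier)

Corrected query:
SELECT id, kind, location FROM sensors WHERE location = 'Lab-B'

Result:
id | kind | location
---+------+---------
1  | co2  | Lab-B   
5  | co2  | Lab-B   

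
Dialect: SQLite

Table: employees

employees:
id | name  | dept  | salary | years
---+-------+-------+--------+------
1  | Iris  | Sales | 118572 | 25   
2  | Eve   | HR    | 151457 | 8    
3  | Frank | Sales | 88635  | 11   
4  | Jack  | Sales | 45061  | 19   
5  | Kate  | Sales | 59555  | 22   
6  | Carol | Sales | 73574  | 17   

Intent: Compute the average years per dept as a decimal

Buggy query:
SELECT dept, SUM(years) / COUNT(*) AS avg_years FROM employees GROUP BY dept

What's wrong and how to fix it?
Bug: SUM(years) and COUNT(*) are both integers; the division truncates the fractional part

Fix: Multiply by 1.0 (or CAST to REAL) to force floating-point division

Corrected query:
SELECT dept, SUM(years) * 1.0 / COUNT(*) AS avg_years FROM employees GROUP BY dept

Result:
dept  | avg_years
------+----------
HR    | 8        
Sales | 18.8     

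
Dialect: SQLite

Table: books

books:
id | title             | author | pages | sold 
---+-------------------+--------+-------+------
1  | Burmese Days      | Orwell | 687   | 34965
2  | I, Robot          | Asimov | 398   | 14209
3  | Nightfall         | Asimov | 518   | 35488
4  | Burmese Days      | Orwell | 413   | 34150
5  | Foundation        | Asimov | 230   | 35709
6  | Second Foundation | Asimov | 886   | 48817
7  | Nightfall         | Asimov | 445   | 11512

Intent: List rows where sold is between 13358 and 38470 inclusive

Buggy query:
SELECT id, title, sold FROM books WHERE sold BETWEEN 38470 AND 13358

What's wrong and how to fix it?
Bug: The bounds are reversed; BETWEEN a AND b requires a <= b to match anything

Fix: Swap the bounds so the smaller value comes first

Corrected query:
SELECT id, title, sold FROM books WHERE sold BETWEEN 13358 AND 38470

Result:
id | title        | sold 
---+--------------+------
1  | Burmese Days | 34965
2  | I, Robot     | 14209
3  | Nightfall    | 35488
4  | Burmese Days | 34150
5  | Foundation   | 35709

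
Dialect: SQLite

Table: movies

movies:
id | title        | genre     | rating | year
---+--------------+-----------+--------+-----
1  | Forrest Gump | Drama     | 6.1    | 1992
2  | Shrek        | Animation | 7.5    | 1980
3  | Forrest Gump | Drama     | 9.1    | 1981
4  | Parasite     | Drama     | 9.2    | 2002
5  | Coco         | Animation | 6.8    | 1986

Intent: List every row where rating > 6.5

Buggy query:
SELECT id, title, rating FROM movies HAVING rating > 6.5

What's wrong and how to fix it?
Bug: This is a non-aggregate query (no GROUP BY, no aggregates), so in SQLite the HAVING clause is invalid here; a row-level condition belongs in WHERE

Fix: Use WHERE for row-level filtering

Corrected query:
SELECT id, title, rating FROM movies WHERE rating > 6.5

Result:
id | title        | rating
---+--------------+-------
2  | Shrek        | 7.5   
3  | Forrest Gump | 9.1   
4  | Parasite     | 9.2   
5  | Coco         | 6.8   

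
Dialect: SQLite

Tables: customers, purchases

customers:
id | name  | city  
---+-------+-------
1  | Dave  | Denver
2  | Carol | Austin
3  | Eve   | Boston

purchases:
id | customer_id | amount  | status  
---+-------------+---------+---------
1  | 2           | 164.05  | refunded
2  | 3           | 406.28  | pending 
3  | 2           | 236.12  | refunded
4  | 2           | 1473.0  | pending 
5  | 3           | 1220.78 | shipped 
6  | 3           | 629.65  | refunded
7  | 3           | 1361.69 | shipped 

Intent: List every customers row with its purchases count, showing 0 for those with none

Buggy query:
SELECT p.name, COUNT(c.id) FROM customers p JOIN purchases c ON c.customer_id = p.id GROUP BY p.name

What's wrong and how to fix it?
Bug: An inner join excludes parents with zero children

Fix: Switch to LEFT JOIN to retain unmatched parent rows

Corrected query:
SELECT p.name, COUNT(c.id) FROM customers p LEFT JOIN purchases c ON c.customer_id = p.id GROUP BY p.name

Result:
name  | COUNT(c.id)
------+------------
Carol | 3          
Dave  | 0          
Eve   | 4          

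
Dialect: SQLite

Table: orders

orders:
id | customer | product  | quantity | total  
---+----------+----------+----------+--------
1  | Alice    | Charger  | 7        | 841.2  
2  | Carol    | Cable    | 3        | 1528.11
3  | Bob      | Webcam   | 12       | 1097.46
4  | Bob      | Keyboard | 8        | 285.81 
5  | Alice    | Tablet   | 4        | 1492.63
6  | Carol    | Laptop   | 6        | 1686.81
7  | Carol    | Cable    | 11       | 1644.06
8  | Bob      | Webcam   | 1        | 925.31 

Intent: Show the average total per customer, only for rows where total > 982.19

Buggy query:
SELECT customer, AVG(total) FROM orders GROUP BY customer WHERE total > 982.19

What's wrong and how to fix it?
Bug: Row-level WHERE must come before GROUP BY in the clause order

Fix: Move the WHERE clause before GROUP BY

Corrected query:
SELECT customer, AVG(total) FROM orders WHERE total > 982.19 GROUP BY customer

Result:
customer | AVG(total)
---------+-----------
Alice    | 1492.63   
Bob      | 1097.46   
Carol    | 1619.66   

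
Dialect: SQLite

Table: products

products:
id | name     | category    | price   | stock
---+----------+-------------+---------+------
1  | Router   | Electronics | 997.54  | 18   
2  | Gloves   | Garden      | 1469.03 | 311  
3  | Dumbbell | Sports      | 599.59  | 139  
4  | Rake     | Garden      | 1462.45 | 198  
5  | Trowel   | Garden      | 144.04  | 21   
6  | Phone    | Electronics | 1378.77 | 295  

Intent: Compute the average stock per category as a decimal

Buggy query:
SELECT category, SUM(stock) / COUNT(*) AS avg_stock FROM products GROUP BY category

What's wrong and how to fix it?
Bug: SUM(stock) and COUNT(*) are both integers; the division truncates the fractional part

Fix: Cast one side to REAL so the division keeps the fractional part

Corrected query:
SELECT category, SUM(stock) * 1.0 / COUNT(*) AS avg_stock FROM products GROUP BY category

Result:
category    | avg_stock 
------------+-----------
Electronics | 156.5     
Garden      | 176.666667
Sports      | 139       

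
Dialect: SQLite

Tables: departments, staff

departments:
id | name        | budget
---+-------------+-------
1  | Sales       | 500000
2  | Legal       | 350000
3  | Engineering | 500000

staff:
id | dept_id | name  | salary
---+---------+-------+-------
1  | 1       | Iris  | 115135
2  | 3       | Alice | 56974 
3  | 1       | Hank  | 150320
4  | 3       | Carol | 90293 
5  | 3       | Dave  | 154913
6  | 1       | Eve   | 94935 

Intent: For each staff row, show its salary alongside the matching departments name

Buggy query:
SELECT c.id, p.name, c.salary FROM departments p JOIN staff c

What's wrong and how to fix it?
Bug: Missing join condition: each staff row is matched to all departments rows instead of just its own

Fix: Add ON c.dept_id = p.id to the JOIN

Corrected query:
SELECT c.id, p.name, c.salary FROM departments p JOIN staff c ON c.dept_id = p.id

Result:
id | name        | salary
---+-------------+-------
1  | Sales       | 115135
2  | Engineering | 56974 
3  | Sales       | 150320
4  | Engineering | 90293 
5  | Engineering | 154913
6  | Sales       | 94935 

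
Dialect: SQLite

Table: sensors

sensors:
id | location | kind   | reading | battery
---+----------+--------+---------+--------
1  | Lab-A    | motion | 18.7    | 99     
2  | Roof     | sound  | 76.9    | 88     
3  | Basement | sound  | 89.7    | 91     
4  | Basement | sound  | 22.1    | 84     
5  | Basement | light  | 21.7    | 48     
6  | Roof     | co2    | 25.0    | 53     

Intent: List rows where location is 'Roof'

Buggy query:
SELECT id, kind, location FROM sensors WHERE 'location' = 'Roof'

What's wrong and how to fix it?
Bug: 'location' in single quotes is a string literal, not the column; the comparison is literal-vs-literal and never true

Fix: Reference the column as location without single quotes

Corrected query:
SELECT id, kind, location FROM sensors WHERE location = 'Roof'

Result:
id | kind  | location
---+-------+---------
2  | sound | Roof    
6  | co2   | Roof    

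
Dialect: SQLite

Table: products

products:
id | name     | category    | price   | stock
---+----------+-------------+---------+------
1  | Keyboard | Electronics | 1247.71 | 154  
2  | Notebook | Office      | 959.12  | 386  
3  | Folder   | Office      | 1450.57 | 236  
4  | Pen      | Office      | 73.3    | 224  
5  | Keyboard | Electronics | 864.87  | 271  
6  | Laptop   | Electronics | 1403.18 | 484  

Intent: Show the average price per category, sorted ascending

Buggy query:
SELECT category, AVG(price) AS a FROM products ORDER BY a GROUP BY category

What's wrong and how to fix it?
Bug: ORDER BY appears before GROUP BY; SQL clause order requires GROUP BY first

Fix: Reorder: SELECT … FROM … GROUP BY … ORDER BY …

Corrected query:
SELECT category, AVG(price) AS a FROM products GROUP BY category ORDER BY a

Result:
category    | a         
------------+-----------
Office      | 827.663333
Electronics | 1171.92   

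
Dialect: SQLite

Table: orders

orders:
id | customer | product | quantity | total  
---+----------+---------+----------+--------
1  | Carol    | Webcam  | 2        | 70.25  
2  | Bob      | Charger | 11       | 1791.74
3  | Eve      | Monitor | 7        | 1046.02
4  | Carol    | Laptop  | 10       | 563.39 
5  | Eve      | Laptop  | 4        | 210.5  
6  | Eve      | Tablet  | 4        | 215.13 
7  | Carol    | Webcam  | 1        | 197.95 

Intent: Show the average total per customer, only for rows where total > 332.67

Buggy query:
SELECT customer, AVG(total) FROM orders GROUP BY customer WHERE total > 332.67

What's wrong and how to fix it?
Bug: WHERE cannot follow GROUP BY

Fix: Move the WHERE clause before GROUP BY

Corrected query:
SELECT customer, AVG(total) FROM orders WHERE total > 332.67 GROUP BY customer

Result:
customer | AVG(total)
---------+-----------
Bob      | 1791.74   
Carol    | 563.39    
Eve      | 1046.02   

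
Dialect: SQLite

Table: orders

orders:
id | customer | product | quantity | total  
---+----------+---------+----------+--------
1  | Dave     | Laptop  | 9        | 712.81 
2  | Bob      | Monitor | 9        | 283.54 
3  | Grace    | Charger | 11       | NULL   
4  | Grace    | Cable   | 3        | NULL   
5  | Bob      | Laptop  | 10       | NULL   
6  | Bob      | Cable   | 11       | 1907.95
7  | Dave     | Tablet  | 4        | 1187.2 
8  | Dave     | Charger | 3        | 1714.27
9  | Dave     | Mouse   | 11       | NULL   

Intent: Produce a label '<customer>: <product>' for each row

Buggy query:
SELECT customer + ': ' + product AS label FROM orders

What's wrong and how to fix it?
Bug: SQLite uses || for string concatenation; + coerces text to numbers (yielding 0)

Fix: Use the || operator for string concatenation

Corrected query:
SELECT customer || ': ' || product AS label FROM orders

Result:
label         
--------------
Dave: Laptop  
Bob: Monitor  
Grace: Charger
Grace: Cable  
Bob: Laptop   
Bob: Cable    
Dave: Tablet  
Dave: Charger 
Dave: Mouse   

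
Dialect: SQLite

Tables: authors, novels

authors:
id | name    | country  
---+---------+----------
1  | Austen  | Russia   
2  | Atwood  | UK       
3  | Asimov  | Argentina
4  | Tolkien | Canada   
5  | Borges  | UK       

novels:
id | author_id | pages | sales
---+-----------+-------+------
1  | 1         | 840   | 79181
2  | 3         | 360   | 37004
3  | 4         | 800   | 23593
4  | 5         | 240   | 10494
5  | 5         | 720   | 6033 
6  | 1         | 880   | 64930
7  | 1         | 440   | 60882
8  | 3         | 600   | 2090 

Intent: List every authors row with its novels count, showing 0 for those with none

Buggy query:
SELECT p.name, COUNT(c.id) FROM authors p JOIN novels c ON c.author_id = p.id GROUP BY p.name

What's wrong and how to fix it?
Bug: INNER JOIN drops authors rows that have no matching novels rows

Fix: Use LEFT JOIN so parents without children still appear (COUNT(c.id) gives 0)

Corrected query:
SELECT p.name, COUNT(c.id) FROM authors p LEFT JOIN novels c ON c.author_id = p.id GROUP BY p.name

Result:
name    | COUNT(c.id)
--------+------------
Asimov  | 2          
Atwood  | 0          
Austen  | 3          
Borges  | 2          
Tolkien | 1          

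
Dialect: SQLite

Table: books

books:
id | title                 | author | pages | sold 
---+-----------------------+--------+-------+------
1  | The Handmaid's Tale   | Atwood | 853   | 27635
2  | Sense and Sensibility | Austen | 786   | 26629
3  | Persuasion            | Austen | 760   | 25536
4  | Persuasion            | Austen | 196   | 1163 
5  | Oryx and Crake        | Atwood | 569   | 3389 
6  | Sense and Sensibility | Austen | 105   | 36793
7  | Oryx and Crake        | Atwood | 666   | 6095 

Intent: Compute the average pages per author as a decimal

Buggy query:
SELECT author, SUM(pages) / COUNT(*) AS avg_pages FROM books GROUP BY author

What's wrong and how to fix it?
Bug: SUM(pages) and COUNT(*) are both integers; the division truncates the fractional part

Fix: Cast one side to REAL so the division keeps the fractional part

Corrected query:
SELECT author, SUM(pages) * 1.0 / COUNT(*) AS avg_pages FROM books GROUP BY author

Result:
author | avg_pages
-------+----------
Atwood | 696      
Austen | 461.75   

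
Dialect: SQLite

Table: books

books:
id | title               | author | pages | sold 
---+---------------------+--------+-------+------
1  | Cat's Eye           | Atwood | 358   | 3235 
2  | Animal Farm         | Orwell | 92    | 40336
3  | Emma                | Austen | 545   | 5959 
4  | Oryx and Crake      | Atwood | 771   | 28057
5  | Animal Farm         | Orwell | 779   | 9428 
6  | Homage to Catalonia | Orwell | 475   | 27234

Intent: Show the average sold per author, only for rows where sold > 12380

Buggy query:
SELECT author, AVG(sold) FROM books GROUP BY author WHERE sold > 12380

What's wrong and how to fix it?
Bug: Row-level WHERE must come before GROUP BY in the clause order

Fix: Move the WHERE clause before GROUP BY

Corrected query:
SELECT author, AVG(sold) FROM books WHERE sold > 12380 GROUP BY author

Result:
author | AVG(sold)
-------+----------
Atwood | 28057    
Orwell | 33785    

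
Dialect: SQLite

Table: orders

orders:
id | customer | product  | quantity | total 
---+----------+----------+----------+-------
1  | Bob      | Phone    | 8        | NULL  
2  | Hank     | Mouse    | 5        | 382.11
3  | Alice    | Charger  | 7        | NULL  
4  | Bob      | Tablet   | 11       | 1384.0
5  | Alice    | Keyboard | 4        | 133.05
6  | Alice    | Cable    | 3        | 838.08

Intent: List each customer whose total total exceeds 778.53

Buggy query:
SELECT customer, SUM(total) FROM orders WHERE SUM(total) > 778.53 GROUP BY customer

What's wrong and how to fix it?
Bug: SUM(total) is an aggregate, but WHERE filters rows before aggregation

Fix: Move the aggregate condition to a HAVING clause

Corrected query:
SELECT customer, SUM(total) FROM orders GROUP BY customer HAVING SUM(total) > 778.53

Result:
customer | SUM(total)
---------+-----------
Alice    | 971.13    
Bob      | 1384      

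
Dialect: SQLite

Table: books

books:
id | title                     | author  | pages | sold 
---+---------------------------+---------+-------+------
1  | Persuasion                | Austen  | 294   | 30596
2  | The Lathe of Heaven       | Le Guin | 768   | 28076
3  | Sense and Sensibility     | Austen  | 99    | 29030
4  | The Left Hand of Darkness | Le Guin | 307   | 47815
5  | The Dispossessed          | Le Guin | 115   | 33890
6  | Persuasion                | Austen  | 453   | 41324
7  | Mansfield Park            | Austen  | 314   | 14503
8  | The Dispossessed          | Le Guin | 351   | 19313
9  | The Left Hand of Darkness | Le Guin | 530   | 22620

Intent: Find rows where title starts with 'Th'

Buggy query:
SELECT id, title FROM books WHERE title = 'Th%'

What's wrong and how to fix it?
Bug: '=' compares the literal string including the % character; pattern matching needs LIKE

Fix: Use LIKE for wildcard pattern matching

Corrected query:
SELECT id, title FROM books WHERE title LIKE 'Th%'

Result:
id | title                    
---+--------------------------
2  | The Lathe of Heaven      
4  | The Left Hand of Darkness
5  | The Dispossessed         
8  | The Dispossessed         
9  | The Left Hand of Darkness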